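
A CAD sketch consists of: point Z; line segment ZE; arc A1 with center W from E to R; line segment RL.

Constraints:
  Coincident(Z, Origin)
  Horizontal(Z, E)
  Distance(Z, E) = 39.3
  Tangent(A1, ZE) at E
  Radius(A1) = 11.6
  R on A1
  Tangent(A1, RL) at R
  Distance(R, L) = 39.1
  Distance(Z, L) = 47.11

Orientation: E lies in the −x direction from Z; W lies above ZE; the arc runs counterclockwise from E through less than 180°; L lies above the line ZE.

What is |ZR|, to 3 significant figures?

29.4

Z is at the origin; ZE is horizontal with |ZE| = 39.3 and E on the −x side, so E = (-39.3, 0.00). The tangent condition forces WE to be normal to ZE, so W = E + (0, 11.6) = (-39.3, 11.6). Since WR ⟂ RL (tangency), |WL| = √(11.6² + 39.1²) = 40.8 regardless of where R sits on A1. So L lies on both circle(Z, 47.11) and circle(W, 40.8); the above-ZE intersection is L = (-15.3, 44.6). R is the foot of the tangent from L: R = (-28.4, 7.72).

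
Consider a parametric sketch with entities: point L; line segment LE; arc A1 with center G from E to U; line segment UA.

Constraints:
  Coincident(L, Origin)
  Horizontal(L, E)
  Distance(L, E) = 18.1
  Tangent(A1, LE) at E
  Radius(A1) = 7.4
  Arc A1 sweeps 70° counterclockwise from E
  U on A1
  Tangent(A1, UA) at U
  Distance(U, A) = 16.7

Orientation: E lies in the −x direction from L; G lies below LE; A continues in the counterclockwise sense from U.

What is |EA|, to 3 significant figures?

24.1

L is at the origin; L and E share the same y with |LE| = 18.1 and E on the −x side, so E = (-18.1, 0.00). Since A1 is tangent to LE there, GE ⟂ LE, so G = E + (0, -7.4) = (-18.1, -7.40). On A1, E sits at bearing 90° from G; a 70° counterclockwise sweep puts U at bearing 160°, so U = G + 7.4·(cos 160°, sin 160°) = (-25.1, -4.87). The tangent condition forces GU to be normal to UA, so UA runs along (−sin 160°, cos 160°); with |UA| = 16.7, A = (-30.8, -20.6). Then |EA| = |A − E| = 24.1.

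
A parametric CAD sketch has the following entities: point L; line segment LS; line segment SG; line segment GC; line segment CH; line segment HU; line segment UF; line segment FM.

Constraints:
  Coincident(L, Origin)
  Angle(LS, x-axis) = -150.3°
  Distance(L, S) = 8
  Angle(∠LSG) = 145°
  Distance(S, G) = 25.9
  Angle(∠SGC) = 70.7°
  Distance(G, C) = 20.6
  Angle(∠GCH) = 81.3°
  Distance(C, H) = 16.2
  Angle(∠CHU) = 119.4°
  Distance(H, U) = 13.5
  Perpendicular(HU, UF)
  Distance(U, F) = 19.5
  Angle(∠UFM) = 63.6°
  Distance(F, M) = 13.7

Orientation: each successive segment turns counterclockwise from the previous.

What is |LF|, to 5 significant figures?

31.238

L is at the origin; LS runs at -150.3° with length 8.0, so S = (-6.9491, -3.9637). ∠LSG = 145.0° gives SG at -115.30° from the x-axis; with |SG| = 25.9, G = (-18.018, -27.379). ∠SGC = 70.7° gives GC at -6.0000° from the x-axis; with |GC| = 20.6, C = (2.4695, -29.533). ∠GCH = 81.3° gives CH at 92.700° from the x-axis; with |CH| = 16.2, H = (1.7064, -13.351). ∠CHU = 119.4° gives HU at 153.30° from the x-axis; with |HU| = 13.5, U = (-10.354, -7.2849). The perpendicularity gives UF at right angles to HU, so UF runs at -116.70°; with |UF| = 19.5, F = (-19.116, -24.706). Then |LF| = |F − L| = 31.238.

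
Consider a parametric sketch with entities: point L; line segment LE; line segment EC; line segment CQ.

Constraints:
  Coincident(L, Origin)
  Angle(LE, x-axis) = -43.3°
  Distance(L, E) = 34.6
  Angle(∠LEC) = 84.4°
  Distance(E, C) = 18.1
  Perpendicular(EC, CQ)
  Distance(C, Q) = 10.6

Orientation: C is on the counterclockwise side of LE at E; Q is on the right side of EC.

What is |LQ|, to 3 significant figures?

47.4

L is at the origin; LE runs at -43.3° with length 34.6, so E = 34.6·(cos -43.3°, sin -43.3°) = (25.2, -23.7). ∠LEC = 84.4°, so EC runs at -43.3° + (180° − 84.4°) = 52.3° from the x-axis; with |EC| = 18.1, C = E + 18.1·(cos 52.3°, sin 52.3°) = (36.2, -9.41). EC ⟂ CQ; with |CQ| = 10.6 on the right of EC, Q = C + 10.6·(0.791, -0.612) = (44.6, -15.9). Then |LQ| = |Q − L| = 47.4.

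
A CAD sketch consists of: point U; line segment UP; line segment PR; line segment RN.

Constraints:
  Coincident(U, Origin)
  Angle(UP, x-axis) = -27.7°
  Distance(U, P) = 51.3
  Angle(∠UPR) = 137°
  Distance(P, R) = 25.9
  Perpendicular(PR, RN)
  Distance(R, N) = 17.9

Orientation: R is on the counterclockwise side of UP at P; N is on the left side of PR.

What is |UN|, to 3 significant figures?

65.7

U is at the origin; UP runs at -27.7° with length 51.3, so P = 51.3·(cos -27.7°, sin -27.7°) = (45.4, -23.8). ∠UPR = 137.0°, so PR runs at -27.7° + (180° − 137.0°) = 15.3° from the x-axis; with |PR| = 25.9, R = P + 25.9·(cos 15.3°, sin 15.3°) = (70.4, -17.0). The perpendicularity gives RN at right angles to PR; with |RN| = 17.9 on the left of PR, N = R + 17.9·(-0.264, 0.965) = (65.7, 0.253). Then |UN| = |N − U| = 65.7.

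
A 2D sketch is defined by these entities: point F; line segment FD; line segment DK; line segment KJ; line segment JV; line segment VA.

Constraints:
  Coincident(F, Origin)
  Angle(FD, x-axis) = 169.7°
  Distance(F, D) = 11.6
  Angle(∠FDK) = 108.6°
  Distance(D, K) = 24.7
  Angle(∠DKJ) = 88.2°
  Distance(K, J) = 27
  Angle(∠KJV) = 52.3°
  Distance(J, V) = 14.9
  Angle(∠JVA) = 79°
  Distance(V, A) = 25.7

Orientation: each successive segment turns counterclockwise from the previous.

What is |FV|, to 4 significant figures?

17.33

F is at the origin; FD runs at 169.7° with length 11.6, so D = (-11.41, 2.074). ∠FDK = 108.6° gives DK at -118.9° from the x-axis; with |DK| = 24.7, K = (-23.35, -19.55). ∠DKJ = 88.2° gives KJ at -27.10° from the x-axis; with |KJ| = 27.0, J = (0.6856, -31.85). ∠KJV = 52.3° gives JV at 100.6° from the x-axis; with |JV| = 14.9, V = (-2.055, -17.20). Then |FV| = |V − F| = 17.33.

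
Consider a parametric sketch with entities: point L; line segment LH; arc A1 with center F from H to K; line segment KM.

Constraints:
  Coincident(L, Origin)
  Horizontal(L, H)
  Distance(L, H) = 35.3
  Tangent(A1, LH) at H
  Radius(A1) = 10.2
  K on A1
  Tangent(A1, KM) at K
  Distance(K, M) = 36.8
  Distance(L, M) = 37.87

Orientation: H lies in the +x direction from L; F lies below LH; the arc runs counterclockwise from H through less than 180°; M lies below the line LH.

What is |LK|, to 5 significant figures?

26.950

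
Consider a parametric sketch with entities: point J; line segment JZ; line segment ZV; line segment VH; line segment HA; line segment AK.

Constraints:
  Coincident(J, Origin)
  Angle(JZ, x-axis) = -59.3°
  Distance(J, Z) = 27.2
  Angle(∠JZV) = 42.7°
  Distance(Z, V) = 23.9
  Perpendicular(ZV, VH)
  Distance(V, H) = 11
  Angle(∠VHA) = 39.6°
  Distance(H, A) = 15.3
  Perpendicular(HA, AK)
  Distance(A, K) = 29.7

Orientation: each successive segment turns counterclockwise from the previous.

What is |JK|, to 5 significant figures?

41.798

∠VHA = 39.6° gives HA at -51.600° from the x-axis; with |HA| = 15.3, A = (17.600, -9.7137). The perpendicularity gives AK at right angles to HA, so AK runs at 38.400°; with |AK| = 29.7, K = (40.875, 8.7344). Then |JK| = |K − J| = 41.798.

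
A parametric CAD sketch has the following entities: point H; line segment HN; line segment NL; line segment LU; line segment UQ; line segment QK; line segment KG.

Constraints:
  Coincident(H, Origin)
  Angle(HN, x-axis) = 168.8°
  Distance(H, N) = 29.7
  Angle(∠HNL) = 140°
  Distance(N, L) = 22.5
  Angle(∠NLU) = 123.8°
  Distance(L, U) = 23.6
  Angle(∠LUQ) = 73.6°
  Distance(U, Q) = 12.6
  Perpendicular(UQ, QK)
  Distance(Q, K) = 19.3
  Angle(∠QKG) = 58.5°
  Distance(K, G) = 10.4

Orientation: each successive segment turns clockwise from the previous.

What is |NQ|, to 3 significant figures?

33.2

∠NLU = 123.8° gives LU at 72.6° from the x-axis; with |LU| = 23.6, U = (-36.2, 45.8). ∠LUQ = 73.6° gives UQ at -33.8° from the x-axis; with |UQ| = 12.6, Q = (-25.7, 38.8). Then |NQ| = |Q − N| = 33.2.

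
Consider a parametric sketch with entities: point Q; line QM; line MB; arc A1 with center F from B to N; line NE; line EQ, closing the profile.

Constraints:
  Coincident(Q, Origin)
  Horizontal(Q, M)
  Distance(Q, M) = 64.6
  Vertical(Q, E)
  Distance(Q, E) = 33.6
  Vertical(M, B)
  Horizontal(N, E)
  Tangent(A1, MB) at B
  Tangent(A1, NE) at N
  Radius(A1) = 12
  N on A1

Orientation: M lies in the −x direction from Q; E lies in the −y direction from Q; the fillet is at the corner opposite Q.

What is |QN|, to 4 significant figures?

62.42

The virtual corner opposite Q is at (-64.60, -33.60). A1 meets MB tangentially, so FB is at right angles to MB and the tangent condition forces FN to be normal to NE, with radius 12.0, so the center F sits 12.0 in from both sides at F = (-52.60, -21.60). That places the tangent points at B = (-64.60, -21.60) on MB and N = (-52.60, -33.60) on NE. Then |QN| = |N − Q| = 62.42.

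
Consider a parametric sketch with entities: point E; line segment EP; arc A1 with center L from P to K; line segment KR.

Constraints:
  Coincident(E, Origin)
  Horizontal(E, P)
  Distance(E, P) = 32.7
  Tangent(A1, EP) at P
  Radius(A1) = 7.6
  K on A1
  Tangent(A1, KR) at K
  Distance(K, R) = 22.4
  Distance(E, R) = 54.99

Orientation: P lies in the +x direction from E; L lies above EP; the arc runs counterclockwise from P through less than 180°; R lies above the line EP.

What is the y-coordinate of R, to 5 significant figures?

24.537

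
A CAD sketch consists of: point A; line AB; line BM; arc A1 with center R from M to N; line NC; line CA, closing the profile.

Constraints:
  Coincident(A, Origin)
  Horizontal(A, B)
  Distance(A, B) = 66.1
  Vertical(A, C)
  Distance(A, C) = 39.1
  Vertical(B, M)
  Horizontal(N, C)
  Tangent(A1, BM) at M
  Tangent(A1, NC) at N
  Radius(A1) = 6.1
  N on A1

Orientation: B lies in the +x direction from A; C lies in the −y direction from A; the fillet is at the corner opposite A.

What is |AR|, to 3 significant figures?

68.5

A is at the origin; AB is horizontal with |AB| = 66.1 and B on the +x side, so B = (66.1, 0.00). AC is vertical with |AC| = 39.1 and C on the −y side, so C = (0.00, -39.1). The virtual corner opposite A is at (66.1, -39.1). The tangent condition forces RM to be normal to BM and A1 meets NC tangentially, so RN is at right angles to NC, with radius 6.1, so the center R sits 6.1 in from both sides at R = (60.0, -33.0). Then |AR| = |R − A| = 68.5.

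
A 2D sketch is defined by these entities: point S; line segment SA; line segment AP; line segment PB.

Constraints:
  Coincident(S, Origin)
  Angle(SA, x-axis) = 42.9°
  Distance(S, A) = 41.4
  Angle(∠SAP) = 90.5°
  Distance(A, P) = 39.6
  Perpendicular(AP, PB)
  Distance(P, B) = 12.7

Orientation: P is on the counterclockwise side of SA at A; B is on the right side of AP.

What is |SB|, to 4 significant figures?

67.26

∠SAP = 90.5°, so AP runs at 42.9° + (180° − 90.5°) = 132.4° from the x-axis; with |AP| = 39.6, P = A + 39.6·(cos 132.4°, sin 132.4°) = (3.625, 57.42). AP is perpendicular to PB; with |PB| = 12.7 on the right of AP, B = P + 12.7·(0.7385, 0.6743) = (13.00, 65.99). Then |SB| = |B − S| = 67.26.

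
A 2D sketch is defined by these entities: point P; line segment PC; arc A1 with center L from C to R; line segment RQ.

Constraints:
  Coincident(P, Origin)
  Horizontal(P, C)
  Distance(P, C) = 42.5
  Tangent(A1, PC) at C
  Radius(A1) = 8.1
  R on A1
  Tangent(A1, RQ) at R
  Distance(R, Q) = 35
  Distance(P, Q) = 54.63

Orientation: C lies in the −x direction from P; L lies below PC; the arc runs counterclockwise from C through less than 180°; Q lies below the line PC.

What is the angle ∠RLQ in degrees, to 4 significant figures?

76.97°

P is at the origin; PC is horizontal with |PC| = 42.5 and C on the −x side, so C = (-42.50, 0.000). A1 meets PC tangentially, so LC is at right angles to PC, so L = C + (0, -8.1) = (-42.50, -8.100). Since LR ⟂ RQ (tangency), |LQ| = √(8.1² + 35.0²) = 35.93 regardless of where R sits on A1. So Q lies on both circle(P, 54.63) and circle(L, 35.93); the below-PC intersection is Q = (-33.76, -42.95). R is the foot of the tangent from Q: R = (-49.71, -11.79).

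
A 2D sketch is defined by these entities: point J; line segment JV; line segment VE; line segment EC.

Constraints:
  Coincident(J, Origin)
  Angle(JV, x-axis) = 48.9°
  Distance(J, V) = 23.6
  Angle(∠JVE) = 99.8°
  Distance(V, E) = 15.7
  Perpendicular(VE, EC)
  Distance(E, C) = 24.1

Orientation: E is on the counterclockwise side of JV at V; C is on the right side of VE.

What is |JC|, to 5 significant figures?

51.296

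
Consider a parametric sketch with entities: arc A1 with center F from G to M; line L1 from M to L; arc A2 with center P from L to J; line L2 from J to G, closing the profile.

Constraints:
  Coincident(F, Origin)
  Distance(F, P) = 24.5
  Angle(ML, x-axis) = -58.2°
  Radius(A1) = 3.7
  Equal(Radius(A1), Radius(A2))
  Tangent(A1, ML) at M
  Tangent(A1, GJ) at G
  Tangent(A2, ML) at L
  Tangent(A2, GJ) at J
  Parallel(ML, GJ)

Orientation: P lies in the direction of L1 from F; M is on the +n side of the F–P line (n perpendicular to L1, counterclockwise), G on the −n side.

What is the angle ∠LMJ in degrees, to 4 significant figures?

16.81°

Tangency of A1 to both parallel lines with radius 3.7 puts M and G at F ± 3.7·n: M = (3.145, 1.950), G = (-3.145, -1.950). Equal radii place L and J the same way about P: L = P + 3.7·n = (16.06, -18.87), J = P − 3.7·n = (9.766, -22.77). Then cos ∠LMJ = ML·MJ / (|ML||MJ|), giving 16.81°.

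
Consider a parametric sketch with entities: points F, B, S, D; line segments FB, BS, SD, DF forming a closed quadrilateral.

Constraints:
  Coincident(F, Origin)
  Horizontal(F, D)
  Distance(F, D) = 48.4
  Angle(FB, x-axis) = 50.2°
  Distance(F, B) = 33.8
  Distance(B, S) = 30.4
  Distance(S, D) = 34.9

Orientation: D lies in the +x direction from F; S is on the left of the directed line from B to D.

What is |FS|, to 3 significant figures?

61.5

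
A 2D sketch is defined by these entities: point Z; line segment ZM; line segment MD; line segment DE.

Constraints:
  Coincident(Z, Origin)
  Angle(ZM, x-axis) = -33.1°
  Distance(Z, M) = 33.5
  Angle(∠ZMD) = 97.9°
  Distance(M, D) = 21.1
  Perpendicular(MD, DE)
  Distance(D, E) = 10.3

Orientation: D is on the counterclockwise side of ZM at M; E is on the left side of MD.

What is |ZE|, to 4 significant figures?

34.41

Z is at the origin; ZM runs at -33.1° with length 33.5, so M = 33.5·(cos -33.1°, sin -33.1°) = (28.06, -18.29). ∠ZMD = 97.9°, so MD runs at -33.1° + (180° − 97.9°) = 49.00° from the x-axis; with |MD| = 21.1, D = M + 21.1·(cos 49.00°, sin 49.00°) = (41.91, -2.370). MD ⟂ DE; with |DE| = 10.3 on the left of MD, E = D + 10.3·(-0.7547, 0.6561) = (34.13, 4.387). Then |ZE| = |E − Z| = 34.41.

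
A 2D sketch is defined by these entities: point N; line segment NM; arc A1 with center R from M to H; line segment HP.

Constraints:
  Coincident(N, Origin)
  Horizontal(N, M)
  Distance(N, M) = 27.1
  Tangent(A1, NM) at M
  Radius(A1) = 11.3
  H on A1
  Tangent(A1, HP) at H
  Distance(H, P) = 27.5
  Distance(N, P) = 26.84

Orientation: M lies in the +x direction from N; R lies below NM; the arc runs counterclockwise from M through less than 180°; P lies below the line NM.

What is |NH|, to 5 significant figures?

18.572

Checks: N.y = 0.00, M.y = 0.00 ✓; |RH| = 11.30 ✓; ∠(RH, HP) = 90.00° ✓; |HP| = 27.50 ✓; |NP| = 26.84 ✓.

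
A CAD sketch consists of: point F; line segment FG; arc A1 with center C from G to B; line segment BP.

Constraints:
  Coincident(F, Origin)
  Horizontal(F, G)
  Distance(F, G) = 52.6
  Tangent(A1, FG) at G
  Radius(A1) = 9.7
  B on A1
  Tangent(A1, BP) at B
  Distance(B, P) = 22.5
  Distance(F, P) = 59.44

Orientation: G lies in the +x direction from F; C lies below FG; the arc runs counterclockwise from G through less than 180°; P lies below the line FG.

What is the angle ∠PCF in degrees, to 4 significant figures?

91.57°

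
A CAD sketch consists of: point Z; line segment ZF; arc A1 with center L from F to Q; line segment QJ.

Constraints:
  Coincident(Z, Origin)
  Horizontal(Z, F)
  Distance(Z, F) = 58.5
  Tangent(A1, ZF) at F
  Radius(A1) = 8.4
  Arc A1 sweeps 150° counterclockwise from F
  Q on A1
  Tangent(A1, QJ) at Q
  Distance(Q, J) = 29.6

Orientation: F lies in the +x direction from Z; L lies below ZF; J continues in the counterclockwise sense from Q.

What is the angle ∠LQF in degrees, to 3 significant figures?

15.0°

Z is at the origin; ZF is horizontal with |ZF| = 58.5 and F on the +x side, so F = (58.5, 0.00). A1 meets ZF tangentially, so LF is at right angles to ZF, so L = F + (0, -8.4) = (58.5, -8.40). On A1, F sits at bearing 90° from L; a 150° counterclockwise sweep puts Q at bearing 240°, so Q = L + 8.4·(cos 240°, sin 240°) = (54.3, -15.7). Then cos ∠LQF = QL·QF / (|QL||QF|), giving 15.0°.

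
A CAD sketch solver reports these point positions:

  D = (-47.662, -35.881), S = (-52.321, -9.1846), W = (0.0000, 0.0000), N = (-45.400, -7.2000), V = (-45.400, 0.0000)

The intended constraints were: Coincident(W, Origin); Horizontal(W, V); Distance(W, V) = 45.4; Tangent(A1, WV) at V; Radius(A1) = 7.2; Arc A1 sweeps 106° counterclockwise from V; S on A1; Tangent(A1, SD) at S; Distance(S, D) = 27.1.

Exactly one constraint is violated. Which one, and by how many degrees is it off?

Tangent(A1, SD) at S — off by 6.10°.

W = (0.00, 0.00) ✓; W.y = 0.00, V.y = 0.00 ✓; |WV| = 45.40 ✓; ∠(NV, VW) = 90.00° ✓; |NV| = 7.200 ✓; bearing(N→S) − bearing(N→V) = 106.0° ✓; |NS| = 7.200 ✓; ∠(NS, SD) = 96.10° ✗; |SD| = 27.10 ✓.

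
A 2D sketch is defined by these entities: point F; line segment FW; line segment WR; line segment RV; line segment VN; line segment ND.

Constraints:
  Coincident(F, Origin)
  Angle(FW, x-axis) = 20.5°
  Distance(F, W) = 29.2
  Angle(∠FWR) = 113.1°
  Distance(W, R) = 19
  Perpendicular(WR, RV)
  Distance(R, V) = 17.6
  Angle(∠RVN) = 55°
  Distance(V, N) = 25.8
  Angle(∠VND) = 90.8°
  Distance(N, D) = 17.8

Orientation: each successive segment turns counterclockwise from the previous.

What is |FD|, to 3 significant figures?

43.3

∠RVN = 55.0° gives VN at -57.6° from the x-axis; with |VN| = 25.8, N = (24.5, 8.22). ∠VND = 90.8° gives ND at 31.6° from the x-axis; with |ND| = 17.8, D = (39.6, 17.5). Then |FD| = |D − F| = 43.3.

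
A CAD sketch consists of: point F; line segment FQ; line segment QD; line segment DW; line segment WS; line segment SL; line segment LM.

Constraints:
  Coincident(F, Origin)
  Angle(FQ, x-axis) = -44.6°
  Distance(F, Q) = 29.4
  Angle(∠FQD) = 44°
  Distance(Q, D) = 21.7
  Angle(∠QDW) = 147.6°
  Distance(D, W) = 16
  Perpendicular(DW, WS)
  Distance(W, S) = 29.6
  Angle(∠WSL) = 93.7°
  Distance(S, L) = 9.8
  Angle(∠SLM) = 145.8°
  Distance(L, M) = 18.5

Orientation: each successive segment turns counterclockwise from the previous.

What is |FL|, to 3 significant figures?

13.4

F is at the origin; FQ runs at -44.6° with length 29.4, so Q = (20.9, -20.6). ∠FQD = 44.0° gives QD at 91.4° from the x-axis; with |QD| = 21.7, D = (20.4, 1.05). ∠QDW = 147.6° gives DW at 124° from the x-axis; with |DW| = 16.0, W = (11.5, 14.3). DW ⟂ WS, so WS runs at -146°; with |WS| = 29.6, S = (-13.1, -2.12). ∠WSL = 93.7° gives SL at -59.9° from the x-axis; with |SL| = 9.8, L = (-8.18, -10.6). Then |FL| = |L − F| = 13.4.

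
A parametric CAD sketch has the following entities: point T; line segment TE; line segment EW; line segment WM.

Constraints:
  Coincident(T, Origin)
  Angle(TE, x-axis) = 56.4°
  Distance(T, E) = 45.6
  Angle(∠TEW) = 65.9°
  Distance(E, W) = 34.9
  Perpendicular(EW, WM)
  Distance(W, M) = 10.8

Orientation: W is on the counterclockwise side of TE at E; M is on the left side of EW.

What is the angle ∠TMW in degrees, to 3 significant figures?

152°

T is at the origin; TE runs at 56.4° with length 45.6, so E = 45.6·(cos 56.4°, sin 56.4°) = (25.2, 38.0). ∠TEW = 65.9°, so EW runs at 56.4° + (180° − 65.9°) = 170° from the x-axis; with |EW| = 34.9, W = E + 34.9·(cos 170°, sin 170°) = (-9.19, 43.7). EW is perpendicular to WM; with |WM| = 10.8 on the left of EW, M = W + 10.8·(-0.165, -0.986) = (-11.0, 33.1). Then cos ∠TMW = MT·MW / (|MT||MW|), giving 152°.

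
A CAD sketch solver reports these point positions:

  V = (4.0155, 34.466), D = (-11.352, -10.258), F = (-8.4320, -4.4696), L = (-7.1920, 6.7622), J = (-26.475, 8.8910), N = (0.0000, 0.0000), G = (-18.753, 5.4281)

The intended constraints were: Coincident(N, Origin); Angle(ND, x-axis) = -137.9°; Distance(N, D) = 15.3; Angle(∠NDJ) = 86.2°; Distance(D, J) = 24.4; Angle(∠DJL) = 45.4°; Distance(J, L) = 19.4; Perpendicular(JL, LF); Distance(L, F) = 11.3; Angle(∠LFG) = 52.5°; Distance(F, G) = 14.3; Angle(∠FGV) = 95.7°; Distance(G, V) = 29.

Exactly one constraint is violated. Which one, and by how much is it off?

Distance(G, V) = 29 — off by 7.90.

N = (0.00, 0.00) ✓; ND at -137.9° ✓; |ND| = 15.30 ✓; ∠NDJ = 86.20° ✓; |DJ| = 24.40 ✓; ∠DJL = 45.40° ✓; |JL| = 19.40 ✓; ∠(JL, LF) = 90.00° ✓; |LF| = 11.30 ✓; ∠LFG = 52.50° ✓; |FG| = 14.30 ✓; ∠FGV = 95.70° ✓; |GV| = 36.90 ✗.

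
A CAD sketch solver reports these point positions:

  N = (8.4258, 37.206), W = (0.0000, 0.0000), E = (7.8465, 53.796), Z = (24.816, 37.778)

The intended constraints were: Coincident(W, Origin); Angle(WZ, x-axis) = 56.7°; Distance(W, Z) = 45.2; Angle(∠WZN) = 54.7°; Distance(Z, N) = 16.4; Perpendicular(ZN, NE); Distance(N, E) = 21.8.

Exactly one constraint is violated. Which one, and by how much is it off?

Distance(N, E) = 21.8 — off by 5.20.

W = (0.00, 0.00) ✓; WZ at 56.70° ✓; |WZ| = 45.20 ✓; ∠WZN = 54.70° ✓; |ZN| = 16.40 ✓; ∠(ZN, NE) = 90.00° ✓; |NE| = 16.60 ✗.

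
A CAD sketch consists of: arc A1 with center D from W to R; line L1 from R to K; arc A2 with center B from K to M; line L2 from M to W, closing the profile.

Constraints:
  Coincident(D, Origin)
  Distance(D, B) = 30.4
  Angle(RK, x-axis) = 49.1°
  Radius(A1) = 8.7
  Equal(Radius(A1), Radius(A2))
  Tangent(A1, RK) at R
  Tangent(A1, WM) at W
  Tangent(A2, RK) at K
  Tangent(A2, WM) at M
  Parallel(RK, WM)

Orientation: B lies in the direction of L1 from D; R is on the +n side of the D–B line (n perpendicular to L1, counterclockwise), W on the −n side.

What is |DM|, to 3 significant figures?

31.6

The slot axis is L1's direction at 49.1°, so u = (cos 49.1°, sin 49.1°) = (0.655, 0.756) and n = (−sin 49.1°, cos 49.1°) = (-0.756, 0.655). D is at the origin and B lies 30.4 along u from D, so B = 30.4·u = (19.9, 23.0). Tangency of A1 to both parallel lines with radius 8.7 puts R and W at D ± 8.7·n: R = (-6.58, 5.70), W = (6.58, -5.70). Equal radii place K and M the same way about B: K = B + 8.7·n = (13.3, 28.7), M = B − 8.7·n = (26.5, 17.3). Then |DM| = |M − D| = 31.6.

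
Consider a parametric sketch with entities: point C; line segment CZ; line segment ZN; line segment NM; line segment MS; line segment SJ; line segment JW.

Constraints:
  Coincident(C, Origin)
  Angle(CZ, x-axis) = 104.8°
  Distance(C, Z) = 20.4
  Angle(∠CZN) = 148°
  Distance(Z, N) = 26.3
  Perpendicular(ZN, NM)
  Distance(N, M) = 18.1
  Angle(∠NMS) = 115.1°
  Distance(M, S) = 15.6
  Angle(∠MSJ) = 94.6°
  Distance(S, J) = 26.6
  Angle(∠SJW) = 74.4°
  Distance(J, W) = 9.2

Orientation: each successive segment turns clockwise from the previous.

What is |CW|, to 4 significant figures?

27.69

C is at the origin; CZ runs at 104.8° with length 20.4, so Z = (-5.211, 19.72). ∠CZN = 148.0° gives ZN at 72.80° from the x-axis; with |ZN| = 26.3, N = (2.566, 44.85). ZN is perpendicular to NM, so NM runs at -17.20°; with |NM| = 18.1, M = (19.86, 39.49). ∠NMS = 115.1° gives MS at -82.10° from the x-axis; with |MS| = 15.6, S = (22.00, 24.04). ∠MSJ = 94.6° gives SJ at -167.5° from the x-axis; with |SJ| = 26.6, J = (-3.969, 18.29). ∠SJW = 74.4° gives JW at 86.90° from the x-axis; with |JW| = 9.2, W = (-3.471, 27.47). Then |CW| = |W − C| = 27.69.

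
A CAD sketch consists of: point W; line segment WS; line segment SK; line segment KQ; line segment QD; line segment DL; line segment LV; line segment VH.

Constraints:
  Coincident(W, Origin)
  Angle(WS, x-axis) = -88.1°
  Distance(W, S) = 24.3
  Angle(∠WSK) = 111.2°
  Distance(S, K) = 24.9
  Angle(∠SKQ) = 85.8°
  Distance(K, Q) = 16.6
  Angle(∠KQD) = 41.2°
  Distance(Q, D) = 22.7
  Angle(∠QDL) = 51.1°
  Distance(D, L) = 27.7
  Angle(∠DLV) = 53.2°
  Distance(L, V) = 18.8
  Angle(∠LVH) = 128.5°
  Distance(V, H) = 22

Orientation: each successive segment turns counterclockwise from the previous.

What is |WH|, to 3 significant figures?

15.4

W is at the origin; WS runs at -88.1° with length 24.3, so S = (0.806, -24.3). ∠WSK = 111.2° gives SK at -19.3° from the x-axis; with |SK| = 24.9, K = (24.3, -32.5). ∠SKQ = 85.8° gives KQ at 74.9° from the x-axis; with |KQ| = 16.6, Q = (28.6, -16.5). ∠KQD = 41.2° gives QD at -146° from the x-axis; with |QD| = 22.7, D = (9.75, -29.1). ∠QDL = 51.1° gives DL at -17.4° from the x-axis; with |DL| = 27.7, L = (36.2, -37.4). ∠DLV = 53.2° gives LV at 109° from the x-axis; with |LV| = 18.8, V = (29.9, -19.6). ∠LVH = 128.5° gives VH at 161° from the x-axis; with |VH| = 22.0, H = (9.14, -12.4). Then |WH| = |H − W| = 15.4.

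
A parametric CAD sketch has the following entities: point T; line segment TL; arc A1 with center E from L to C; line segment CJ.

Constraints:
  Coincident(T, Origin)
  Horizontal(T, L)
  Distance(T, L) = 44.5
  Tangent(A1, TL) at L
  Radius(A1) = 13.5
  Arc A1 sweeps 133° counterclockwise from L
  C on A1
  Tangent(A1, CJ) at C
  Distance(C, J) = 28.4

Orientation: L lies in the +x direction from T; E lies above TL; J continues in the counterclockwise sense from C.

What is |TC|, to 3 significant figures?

58.9

Tangency of A1 to TL means the radius EL is perpendicular to TL, so E = L + (0, 13.5) = (44.5, 13.5). On A1, L sits at bearing -90° from E; a 133° counterclockwise sweep puts C at bearing 43°, so C = E + 13.5·(cos 43°, sin 43°) = (54.4, 22.7). Then |TC| = |C − T| = 58.9.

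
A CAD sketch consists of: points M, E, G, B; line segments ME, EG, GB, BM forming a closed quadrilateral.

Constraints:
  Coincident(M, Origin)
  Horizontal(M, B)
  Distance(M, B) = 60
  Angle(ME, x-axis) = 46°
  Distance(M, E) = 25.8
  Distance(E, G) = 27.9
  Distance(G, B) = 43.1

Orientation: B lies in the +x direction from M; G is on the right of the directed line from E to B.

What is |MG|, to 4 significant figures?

20.21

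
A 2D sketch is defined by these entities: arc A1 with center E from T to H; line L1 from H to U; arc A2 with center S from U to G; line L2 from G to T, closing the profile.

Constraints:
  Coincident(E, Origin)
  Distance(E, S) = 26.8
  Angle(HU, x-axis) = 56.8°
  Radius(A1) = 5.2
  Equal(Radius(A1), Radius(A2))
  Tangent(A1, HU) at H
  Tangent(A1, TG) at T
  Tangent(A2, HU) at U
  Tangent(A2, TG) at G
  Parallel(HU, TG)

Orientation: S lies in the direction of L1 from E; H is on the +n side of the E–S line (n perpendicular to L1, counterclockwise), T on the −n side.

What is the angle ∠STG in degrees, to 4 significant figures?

10.98°

Tangency of A1 to both parallel lines with radius 5.2 puts H and T at E ± 5.2·n: H = (-4.351, 2.847), T = (4.351, -2.847). Equal radii place U and G the same way about S: U = S + 5.2·n = (10.32, 25.27), G = S − 5.2·n = (19.03, 19.58). Then cos ∠STG = TS·TG / (|TS||TG|), giving 10.98°.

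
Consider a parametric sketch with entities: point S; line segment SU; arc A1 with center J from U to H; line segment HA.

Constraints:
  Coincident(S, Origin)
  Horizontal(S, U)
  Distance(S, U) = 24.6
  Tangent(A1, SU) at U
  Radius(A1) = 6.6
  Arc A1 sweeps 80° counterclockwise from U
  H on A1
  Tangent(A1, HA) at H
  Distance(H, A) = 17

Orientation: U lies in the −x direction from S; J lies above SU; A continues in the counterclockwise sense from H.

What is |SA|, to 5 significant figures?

26.872

On A1, U sits at bearing -90° from J; an 80° counterclockwise sweep puts H at bearing -10°, so H = J + 6.6·(cos -10°, sin -10°) = (-18.100, 5.4539). A1 meets HA tangentially, so JH is at right angles to HA, so HA runs along (−sin -10°, cos -10°); with |HA| = 17.0, A = (-15.148, 22.196). Then |SA| = |A − S| = 26.872.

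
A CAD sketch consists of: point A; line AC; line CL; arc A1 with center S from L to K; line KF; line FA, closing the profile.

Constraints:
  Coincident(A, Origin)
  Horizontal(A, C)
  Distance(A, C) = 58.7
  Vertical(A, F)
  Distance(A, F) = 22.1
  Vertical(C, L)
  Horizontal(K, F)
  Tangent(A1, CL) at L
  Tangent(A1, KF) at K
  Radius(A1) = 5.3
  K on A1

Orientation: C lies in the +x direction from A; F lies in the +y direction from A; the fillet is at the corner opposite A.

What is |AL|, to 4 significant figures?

61.06

The virtual corner opposite A is at (58.70, 22.10). Tangency of A1 to CL means the radius SL is perpendicular to CL and the tangent condition forces SK to be normal to KF, with radius 5.3, so the center S sits 5.3 in from both sides at S = (53.40, 16.80). That places the tangent points at L = (58.70, 16.80) on CL and K = (53.40, 22.10) on KF. Then |AL| = |L − A| = 61.06.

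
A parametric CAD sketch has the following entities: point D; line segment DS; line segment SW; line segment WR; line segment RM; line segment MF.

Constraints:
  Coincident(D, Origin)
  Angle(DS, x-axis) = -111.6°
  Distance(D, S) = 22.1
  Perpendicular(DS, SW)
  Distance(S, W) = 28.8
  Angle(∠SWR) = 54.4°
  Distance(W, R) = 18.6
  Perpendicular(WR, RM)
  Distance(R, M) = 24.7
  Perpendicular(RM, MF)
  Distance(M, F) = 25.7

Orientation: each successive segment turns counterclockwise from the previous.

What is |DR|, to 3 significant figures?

19.3

D is at the origin; DS runs at -111.6° with length 22.1, so S = (-8.14, -20.5). DS ⟂ SW, so SW runs at -21.6°; with |SW| = 28.8, W = (18.6, -31.2). ∠SWR = 54.4° gives WR at 104° from the x-axis; with |WR| = 18.6, R = (14.1, -13.1). Then |DR| = |R − D| = 19.3.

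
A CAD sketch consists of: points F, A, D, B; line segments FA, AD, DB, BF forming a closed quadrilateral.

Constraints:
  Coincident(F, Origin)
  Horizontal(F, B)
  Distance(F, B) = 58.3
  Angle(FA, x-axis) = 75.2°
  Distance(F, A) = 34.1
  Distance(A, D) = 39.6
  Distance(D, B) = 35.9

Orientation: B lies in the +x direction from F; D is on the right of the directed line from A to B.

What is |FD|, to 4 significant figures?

23.00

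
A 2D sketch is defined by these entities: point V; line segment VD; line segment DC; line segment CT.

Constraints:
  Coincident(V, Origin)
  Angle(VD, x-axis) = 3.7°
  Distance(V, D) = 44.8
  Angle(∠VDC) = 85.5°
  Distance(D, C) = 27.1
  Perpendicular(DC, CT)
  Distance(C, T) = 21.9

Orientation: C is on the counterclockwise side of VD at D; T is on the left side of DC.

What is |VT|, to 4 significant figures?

32.78

∠VDC = 85.5°, so DC runs at 3.7° + (180° − 85.5°) = 98.20° from the x-axis; with |DC| = 27.1, C = D + 27.1·(cos 98.20°, sin 98.20°) = (40.84, 29.71). DC is perpendicular to CT; with |CT| = 21.9 on the left of DC, T = C + 21.9·(-0.9898, -0.1426) = (19.17, 26.59). Then |VT| = |T − V| = 32.78.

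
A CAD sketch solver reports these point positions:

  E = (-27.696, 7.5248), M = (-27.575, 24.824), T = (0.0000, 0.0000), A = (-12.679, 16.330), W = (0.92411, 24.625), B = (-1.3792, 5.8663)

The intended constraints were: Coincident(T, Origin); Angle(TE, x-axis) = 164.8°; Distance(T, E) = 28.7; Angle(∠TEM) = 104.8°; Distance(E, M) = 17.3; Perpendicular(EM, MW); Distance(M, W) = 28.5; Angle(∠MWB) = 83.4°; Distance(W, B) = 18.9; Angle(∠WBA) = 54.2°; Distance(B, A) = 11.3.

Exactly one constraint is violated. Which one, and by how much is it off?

Distance(B, A) = 11.3 — off by 4.10.

T = (0.00, 0.00) ✓; TE at 164.8° ✓; |TE| = 28.70 ✓; ∠TEM = 104.8° ✓; |EM| = 17.30 ✓; ∠(EM, MW) = 90.00° ✓; |MW| = 28.50 ✓; ∠MWB = 83.40° ✓; |WB| = 18.90 ✓; ∠WBA = 54.20° ✓; |BA| = 15.40 ✗.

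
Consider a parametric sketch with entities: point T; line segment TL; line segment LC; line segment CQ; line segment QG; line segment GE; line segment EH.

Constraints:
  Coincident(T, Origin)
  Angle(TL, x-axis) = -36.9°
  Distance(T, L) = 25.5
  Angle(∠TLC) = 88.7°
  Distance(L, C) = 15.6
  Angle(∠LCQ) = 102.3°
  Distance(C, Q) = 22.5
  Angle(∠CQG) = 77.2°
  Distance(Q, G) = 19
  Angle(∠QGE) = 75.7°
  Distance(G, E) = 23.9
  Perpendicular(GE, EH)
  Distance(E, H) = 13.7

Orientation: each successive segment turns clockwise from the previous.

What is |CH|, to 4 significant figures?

5.599

T is at the origin; TL runs at -36.9° with length 25.5, so L = (20.39, -15.31). ∠TLC = 88.7° gives LC at -128.2° from the x-axis; with |LC| = 15.6, C = (10.74, -27.57). ∠LCQ = 102.3° gives CQ at 154.1° from the x-axis; with |CQ| = 22.5, Q = (-9.495, -17.74). ∠CQG = 77.2° gives QG at 51.30° from the x-axis; with |QG| = 19.0, G = (2.384, -2.914). ∠QGE = 75.7° gives GE at -53.00° from the x-axis; with |GE| = 23.9, E = (16.77, -22.00). GE is perpendicular to EH, so EH runs at -143.0°; with |EH| = 13.7, H = (5.826, -30.25). Then |CH| = |H − C| = 5.599.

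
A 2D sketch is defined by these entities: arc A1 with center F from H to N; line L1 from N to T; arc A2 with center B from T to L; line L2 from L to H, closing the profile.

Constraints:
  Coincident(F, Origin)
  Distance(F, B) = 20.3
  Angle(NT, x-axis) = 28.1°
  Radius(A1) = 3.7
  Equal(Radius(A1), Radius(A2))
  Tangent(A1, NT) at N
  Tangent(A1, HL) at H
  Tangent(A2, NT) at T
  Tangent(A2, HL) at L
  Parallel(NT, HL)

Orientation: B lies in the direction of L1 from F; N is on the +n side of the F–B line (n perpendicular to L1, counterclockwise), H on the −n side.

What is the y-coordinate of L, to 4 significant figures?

6.298

The slot axis is L1's direction at 28.1°, so u = (cos 28.1°, sin 28.1°) = (0.8821, 0.4710) and n = (−sin 28.1°, cos 28.1°) = (-0.4710, 0.8821). F is at the origin and B lies 20.3 along u from F, so B = 20.3·u = (17.91, 9.562). Tangency of A1 to both parallel lines with radius 3.7 puts N and H at F ± 3.7·n: N = (-1.743, 3.264), H = (1.743, -3.264). Equal radii place T and L the same way about B: T = B + 3.7·n = (16.16, 12.83), L = B − 3.7·n = (19.65, 6.298). So L.y = 6.298.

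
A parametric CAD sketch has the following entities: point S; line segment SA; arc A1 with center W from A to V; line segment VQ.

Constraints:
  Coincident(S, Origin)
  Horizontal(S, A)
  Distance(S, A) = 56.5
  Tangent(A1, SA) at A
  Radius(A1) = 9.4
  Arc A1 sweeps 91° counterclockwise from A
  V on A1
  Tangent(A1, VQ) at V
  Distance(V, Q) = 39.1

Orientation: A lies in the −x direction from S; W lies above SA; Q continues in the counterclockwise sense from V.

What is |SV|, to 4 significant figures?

48.06

A1 meets SA tangentially, so WA is at right angles to SA, so W = A + (0, 9.4) = (-56.50, 9.400). On A1, A sits at bearing -90° from W; a 91° counterclockwise sweep puts V at bearing 1°, so V = W + 9.4·(cos 1°, sin 1°) = (-47.10, 9.564). Then |SV| = |V − S| = 48.06.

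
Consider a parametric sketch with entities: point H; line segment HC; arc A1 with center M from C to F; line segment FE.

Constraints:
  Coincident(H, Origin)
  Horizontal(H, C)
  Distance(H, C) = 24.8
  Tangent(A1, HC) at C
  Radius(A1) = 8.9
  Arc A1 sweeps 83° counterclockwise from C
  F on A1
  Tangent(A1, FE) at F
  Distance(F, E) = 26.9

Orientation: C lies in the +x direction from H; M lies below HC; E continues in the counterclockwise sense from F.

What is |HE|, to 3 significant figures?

36.8

H is at the origin; HC is horizontal with |HC| = 24.8 and C on the +x side, so C = (24.8, 0.00). A1 meets HC tangentially, so MC is at right angles to HC, so M = C + (0, -8.9) = (24.8, -8.90). On A1, C sits at bearing 90° from M; an 83° counterclockwise sweep puts F at bearing 173°, so F = M + 8.9·(cos 173°, sin 173°) = (16.0, -7.82). A1 meets FE tangentially, so MF is at right angles to FE, so FE runs along (−sin 173°, cos 173°); with |FE| = 26.9, E = (12.7, -34.5). Then |HE| = |E − H| = 36.8.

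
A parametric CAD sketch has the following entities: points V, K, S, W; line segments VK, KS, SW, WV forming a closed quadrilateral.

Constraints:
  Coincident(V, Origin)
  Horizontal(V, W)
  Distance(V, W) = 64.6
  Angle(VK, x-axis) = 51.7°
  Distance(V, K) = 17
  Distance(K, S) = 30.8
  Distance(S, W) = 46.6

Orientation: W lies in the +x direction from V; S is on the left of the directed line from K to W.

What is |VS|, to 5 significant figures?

47.672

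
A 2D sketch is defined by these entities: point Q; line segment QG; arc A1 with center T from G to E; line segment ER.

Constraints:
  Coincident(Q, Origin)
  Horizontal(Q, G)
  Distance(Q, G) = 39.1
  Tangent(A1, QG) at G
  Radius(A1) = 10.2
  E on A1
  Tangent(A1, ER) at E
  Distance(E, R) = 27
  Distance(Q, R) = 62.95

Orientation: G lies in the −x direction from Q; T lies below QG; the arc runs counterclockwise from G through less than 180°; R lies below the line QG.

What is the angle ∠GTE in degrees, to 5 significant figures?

85.398°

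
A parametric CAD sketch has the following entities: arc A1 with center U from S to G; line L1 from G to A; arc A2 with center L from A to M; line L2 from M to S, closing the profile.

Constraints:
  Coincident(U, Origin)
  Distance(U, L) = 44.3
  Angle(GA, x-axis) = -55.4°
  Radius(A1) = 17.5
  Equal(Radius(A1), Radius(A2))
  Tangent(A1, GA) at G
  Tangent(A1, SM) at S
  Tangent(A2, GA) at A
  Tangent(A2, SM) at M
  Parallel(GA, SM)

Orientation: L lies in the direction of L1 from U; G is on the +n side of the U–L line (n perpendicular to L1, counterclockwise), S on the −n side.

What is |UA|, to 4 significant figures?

47.63

The slot axis is L1's direction at -55.4°, so u = (cos -55.4°, sin -55.4°) = (0.5678, -0.8231) and n = (−sin -55.4°, cos -55.4°) = (0.8231, 0.5678). U is at the origin and L lies 44.3 along u from U, so L = 44.3·u = (25.16, -36.46). Tangency of A1 to both parallel lines with radius 17.5 puts G and S at U ± 17.5·n: G = (14.40, 9.937), S = (-14.40, -9.937). Equal radii place A and M the same way about L: A = L + 17.5·n = (39.56, -26.53), M = L − 17.5·n = (10.75, -46.40). Then |UA| = |A − U| = 47.63.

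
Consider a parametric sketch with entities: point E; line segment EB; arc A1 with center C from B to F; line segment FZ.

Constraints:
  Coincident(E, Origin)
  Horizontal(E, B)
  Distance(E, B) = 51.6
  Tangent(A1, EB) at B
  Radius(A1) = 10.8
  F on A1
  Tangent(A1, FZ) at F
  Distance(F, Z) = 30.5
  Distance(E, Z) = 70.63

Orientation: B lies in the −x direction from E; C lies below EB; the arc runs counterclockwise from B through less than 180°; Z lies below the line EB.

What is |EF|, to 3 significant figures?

63.5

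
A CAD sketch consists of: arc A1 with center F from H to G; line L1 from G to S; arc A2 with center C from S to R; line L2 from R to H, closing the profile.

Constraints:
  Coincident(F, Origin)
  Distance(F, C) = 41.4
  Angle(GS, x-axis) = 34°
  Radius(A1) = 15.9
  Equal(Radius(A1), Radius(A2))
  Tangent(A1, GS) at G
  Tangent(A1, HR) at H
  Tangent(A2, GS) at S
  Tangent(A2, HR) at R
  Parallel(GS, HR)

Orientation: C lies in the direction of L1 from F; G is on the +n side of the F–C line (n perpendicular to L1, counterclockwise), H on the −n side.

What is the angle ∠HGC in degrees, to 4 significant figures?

68.99°

The slot axis is L1's direction at 34.0°, so u = (cos 34.0°, sin 34.0°) = (0.8290, 0.5592) and n = (−sin 34.0°, cos 34.0°) = (-0.5592, 0.8290). F is at the origin and C lies 41.4 along u from F, so C = 41.4·u = (34.32, 23.15). Tangency of A1 to both parallel lines with radius 15.9 puts G and H at F ± 15.9·n: G = (-8.891, 13.18), H = (8.891, -13.18). Then cos ∠HGC = GH·GC / (|GH||GC|), giving 68.99°.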